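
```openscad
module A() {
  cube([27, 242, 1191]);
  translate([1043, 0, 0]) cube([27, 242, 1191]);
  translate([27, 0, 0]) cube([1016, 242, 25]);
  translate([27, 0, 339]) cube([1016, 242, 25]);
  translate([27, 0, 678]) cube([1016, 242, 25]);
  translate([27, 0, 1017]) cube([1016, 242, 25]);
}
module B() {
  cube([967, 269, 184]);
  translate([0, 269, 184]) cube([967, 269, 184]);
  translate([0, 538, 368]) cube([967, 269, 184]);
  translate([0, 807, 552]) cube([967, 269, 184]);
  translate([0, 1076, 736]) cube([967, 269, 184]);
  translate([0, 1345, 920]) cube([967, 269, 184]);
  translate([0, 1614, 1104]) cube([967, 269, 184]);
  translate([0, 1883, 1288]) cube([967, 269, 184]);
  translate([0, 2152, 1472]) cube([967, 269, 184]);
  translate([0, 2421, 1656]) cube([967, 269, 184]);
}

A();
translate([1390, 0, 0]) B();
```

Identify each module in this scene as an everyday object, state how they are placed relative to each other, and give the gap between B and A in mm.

The staircase's nearest face is 320 mm from the bookshelf's +x face.

A is a bookshelf. B is a staircase. The staircase is on the floor beside the bookshelf on its +x side. The gap between the staircase and the bookshelf is 320 mm.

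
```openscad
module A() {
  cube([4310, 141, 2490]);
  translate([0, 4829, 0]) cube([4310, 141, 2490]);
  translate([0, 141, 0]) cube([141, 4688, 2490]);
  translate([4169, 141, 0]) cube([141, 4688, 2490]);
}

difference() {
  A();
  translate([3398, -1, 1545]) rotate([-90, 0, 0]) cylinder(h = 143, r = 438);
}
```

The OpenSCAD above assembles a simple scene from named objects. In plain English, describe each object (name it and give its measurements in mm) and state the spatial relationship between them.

A is the wall frame of a small rectangular building: four walls, each 2490 mm tall and 141 mm thick, enclosing a footprint 4310 mm (x) by 4970 mm (y) outside-to-outside, with no floor or roof. The front and back walls (the −y and +y sides) span the full width; the two side walls fit between them.

The house frame has a circular hole of radius 438 mm through its front wall, centred at (x = 3398, z = 1545).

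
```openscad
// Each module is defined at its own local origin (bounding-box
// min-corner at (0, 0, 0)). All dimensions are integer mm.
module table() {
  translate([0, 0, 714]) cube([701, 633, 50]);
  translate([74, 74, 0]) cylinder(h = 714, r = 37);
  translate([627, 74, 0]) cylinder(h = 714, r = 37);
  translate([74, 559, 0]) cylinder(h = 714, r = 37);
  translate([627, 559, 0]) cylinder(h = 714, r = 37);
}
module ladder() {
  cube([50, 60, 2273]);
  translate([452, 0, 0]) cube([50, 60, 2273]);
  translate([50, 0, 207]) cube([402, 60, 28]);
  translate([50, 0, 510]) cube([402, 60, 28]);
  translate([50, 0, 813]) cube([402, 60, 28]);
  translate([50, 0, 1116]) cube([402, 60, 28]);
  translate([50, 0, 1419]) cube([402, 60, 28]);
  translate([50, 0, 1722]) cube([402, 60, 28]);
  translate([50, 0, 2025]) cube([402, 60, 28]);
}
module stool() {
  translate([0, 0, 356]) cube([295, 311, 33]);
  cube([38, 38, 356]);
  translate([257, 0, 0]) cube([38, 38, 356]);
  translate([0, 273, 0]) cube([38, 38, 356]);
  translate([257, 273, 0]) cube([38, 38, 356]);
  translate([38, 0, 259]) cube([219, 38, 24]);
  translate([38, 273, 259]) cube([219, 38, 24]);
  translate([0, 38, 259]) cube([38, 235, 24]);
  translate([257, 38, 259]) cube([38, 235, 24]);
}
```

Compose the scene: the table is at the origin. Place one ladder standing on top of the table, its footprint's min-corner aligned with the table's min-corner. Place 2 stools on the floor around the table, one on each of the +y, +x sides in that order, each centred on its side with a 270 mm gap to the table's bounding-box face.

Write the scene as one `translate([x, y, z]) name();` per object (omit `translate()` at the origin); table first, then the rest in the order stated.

table();
translate([0, 0, 764]) ladder();
translate([203, 903, 0]) stool();
translate([971, 161, 0]) stool();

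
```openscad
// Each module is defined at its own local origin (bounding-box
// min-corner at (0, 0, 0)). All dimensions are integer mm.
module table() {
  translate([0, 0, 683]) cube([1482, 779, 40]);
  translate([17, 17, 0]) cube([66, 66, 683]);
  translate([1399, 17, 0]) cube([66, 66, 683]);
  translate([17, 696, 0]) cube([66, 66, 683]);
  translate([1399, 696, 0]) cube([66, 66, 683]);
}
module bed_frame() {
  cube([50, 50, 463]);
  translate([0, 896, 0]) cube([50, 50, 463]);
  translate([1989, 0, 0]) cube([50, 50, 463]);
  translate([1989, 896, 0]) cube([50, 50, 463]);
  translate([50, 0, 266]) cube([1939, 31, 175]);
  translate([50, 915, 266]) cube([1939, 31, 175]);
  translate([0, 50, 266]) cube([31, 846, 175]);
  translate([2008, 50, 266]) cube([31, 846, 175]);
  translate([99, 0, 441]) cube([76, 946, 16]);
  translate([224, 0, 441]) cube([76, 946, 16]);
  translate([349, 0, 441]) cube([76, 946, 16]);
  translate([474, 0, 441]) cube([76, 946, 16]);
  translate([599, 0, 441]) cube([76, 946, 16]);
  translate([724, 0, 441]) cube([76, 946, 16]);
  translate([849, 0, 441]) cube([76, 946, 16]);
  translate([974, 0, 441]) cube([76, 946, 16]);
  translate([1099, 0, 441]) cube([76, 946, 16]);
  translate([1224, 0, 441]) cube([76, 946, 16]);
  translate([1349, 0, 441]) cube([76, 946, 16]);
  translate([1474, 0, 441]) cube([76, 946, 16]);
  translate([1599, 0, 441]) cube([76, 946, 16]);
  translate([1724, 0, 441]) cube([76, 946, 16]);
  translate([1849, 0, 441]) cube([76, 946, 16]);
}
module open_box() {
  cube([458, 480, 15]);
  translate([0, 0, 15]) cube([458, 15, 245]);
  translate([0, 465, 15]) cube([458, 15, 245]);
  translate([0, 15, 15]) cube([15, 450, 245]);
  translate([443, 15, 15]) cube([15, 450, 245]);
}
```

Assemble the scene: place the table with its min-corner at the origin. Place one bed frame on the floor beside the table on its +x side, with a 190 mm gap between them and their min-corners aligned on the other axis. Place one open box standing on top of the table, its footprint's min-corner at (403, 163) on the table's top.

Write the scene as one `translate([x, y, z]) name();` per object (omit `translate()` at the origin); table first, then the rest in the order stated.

table();
translate([1672, 0, 0]) bed_frame();
translate([403, 163, 723]) open_box();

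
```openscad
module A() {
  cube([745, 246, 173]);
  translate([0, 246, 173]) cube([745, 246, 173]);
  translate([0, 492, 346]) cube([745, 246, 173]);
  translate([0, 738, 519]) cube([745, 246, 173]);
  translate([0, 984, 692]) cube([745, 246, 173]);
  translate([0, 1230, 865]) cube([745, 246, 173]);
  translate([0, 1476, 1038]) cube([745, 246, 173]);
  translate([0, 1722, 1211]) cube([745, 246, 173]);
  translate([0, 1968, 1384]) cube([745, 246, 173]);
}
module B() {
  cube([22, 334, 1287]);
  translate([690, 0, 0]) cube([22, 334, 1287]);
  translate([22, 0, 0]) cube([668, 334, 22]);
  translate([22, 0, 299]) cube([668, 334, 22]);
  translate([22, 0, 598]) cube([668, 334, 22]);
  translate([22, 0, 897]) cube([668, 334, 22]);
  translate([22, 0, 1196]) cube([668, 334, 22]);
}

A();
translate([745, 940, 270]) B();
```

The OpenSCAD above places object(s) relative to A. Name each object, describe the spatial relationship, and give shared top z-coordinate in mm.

Both tops at z = 1557 mm.

A is a staircase. B is a bookshelf. The bookshelf is beside the staircase with their tops flush at z = 1557. The shared top z-coordinate is 1557 mm.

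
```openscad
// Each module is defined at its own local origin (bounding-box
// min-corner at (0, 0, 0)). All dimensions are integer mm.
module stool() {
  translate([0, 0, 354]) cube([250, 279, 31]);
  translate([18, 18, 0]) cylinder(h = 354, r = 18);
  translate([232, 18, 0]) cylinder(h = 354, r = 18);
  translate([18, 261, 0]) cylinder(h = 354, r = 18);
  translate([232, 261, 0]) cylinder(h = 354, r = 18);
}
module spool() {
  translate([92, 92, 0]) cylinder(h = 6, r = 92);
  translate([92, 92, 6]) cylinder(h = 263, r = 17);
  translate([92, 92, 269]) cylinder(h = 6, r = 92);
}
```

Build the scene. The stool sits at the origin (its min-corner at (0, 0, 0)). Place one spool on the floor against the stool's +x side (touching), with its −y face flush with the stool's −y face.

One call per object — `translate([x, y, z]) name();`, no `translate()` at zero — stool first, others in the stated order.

stool();
translate([250, 0, 0]) spool();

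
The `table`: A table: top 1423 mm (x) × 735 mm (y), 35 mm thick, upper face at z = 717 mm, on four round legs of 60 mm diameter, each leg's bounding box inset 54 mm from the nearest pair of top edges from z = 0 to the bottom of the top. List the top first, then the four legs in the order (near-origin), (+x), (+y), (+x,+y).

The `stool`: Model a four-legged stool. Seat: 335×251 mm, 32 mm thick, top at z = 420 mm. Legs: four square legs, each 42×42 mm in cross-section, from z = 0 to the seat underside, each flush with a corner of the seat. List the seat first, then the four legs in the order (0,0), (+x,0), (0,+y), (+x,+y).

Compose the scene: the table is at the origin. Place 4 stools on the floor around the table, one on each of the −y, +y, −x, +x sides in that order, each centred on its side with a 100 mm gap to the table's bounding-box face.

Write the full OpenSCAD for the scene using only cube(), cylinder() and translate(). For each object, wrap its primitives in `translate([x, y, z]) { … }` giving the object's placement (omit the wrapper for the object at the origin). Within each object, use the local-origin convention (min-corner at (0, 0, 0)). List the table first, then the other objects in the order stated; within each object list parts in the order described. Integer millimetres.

translate([0, 0, 682]) cube([1423, 735, 35]);
translate([84, 84, 0]) cylinder(h = 682, r = 30);
translate([1339, 84, 0]) cylinder(h = 682, r = 30);
translate([84, 651, 0]) cylinder(h = 682, r = 30);
translate([1339, 651, 0]) cylinder(h = 682, r = 30);
translate([544, -351, 0]) {
  translate([0, 0, 388]) cube([335, 251, 32]);
  cube([42, 42, 388]);
  translate([293, 0, 0]) cube([42, 42, 388]);
  translate([0, 209, 0]) cube([42, 42, 388]);
  translate([293, 209, 0]) cube([42, 42, 388]);
}
translate([544, 835, 0]) {
  translate([0, 0, 388]) cube([335, 251, 32]);
  cube([42, 42, 388]);
  translate([293, 0, 0]) cube([42, 42, 388]);
  translate([0, 209, 0]) cube([42, 42, 388]);
  translate([293, 209, 0]) cube([42, 42, 388]);
}
translate([-435, 242, 0]) {
  translate([0, 0, 388]) cube([335, 251, 32]);
  cube([42, 42, 388]);
  translate([293, 0, 0]) cube([42, 42, 388]);
  translate([0, 209, 0]) cube([42, 42, 388]);
  translate([293, 209, 0]) cube([42, 42, 388]);
}
translate([1523, 242, 0]) {
  translate([0, 0, 388]) cube([335, 251, 32]);
  cube([42, 42, 388]);
  translate([293, 0, 0]) cube([42, 42, 388]);
  translate([0, 209, 0]) cube([42, 42, 388]);
  translate([293, 209, 0]) cube([42, 42, 388]);
}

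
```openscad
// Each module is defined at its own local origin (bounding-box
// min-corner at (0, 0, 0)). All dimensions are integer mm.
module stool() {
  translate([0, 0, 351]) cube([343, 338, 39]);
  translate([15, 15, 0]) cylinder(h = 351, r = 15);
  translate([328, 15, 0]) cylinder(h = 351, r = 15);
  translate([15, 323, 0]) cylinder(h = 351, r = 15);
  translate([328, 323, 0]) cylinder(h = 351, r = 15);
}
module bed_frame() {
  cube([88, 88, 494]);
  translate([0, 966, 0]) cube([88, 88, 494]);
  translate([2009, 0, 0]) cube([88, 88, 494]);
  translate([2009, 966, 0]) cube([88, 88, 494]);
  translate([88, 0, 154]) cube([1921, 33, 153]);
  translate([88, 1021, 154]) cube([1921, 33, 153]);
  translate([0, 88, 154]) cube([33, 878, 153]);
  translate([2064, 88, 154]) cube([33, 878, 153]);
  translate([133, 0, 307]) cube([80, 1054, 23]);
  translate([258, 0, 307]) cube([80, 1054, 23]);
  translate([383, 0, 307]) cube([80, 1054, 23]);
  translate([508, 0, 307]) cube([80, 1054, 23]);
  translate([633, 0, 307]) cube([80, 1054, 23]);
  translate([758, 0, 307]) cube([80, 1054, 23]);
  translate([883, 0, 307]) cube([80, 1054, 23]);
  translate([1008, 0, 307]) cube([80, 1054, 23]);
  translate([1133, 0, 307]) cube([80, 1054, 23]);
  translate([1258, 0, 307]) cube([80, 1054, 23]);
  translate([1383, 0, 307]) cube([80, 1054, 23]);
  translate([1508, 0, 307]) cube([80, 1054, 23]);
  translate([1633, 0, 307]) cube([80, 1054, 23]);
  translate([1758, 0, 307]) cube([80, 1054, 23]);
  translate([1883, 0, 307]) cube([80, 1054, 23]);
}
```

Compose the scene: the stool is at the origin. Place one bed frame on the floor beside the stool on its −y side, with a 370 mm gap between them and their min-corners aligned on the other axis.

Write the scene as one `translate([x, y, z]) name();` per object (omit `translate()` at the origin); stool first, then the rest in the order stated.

stool();
translate([0, -1424, 0]) bed_frame();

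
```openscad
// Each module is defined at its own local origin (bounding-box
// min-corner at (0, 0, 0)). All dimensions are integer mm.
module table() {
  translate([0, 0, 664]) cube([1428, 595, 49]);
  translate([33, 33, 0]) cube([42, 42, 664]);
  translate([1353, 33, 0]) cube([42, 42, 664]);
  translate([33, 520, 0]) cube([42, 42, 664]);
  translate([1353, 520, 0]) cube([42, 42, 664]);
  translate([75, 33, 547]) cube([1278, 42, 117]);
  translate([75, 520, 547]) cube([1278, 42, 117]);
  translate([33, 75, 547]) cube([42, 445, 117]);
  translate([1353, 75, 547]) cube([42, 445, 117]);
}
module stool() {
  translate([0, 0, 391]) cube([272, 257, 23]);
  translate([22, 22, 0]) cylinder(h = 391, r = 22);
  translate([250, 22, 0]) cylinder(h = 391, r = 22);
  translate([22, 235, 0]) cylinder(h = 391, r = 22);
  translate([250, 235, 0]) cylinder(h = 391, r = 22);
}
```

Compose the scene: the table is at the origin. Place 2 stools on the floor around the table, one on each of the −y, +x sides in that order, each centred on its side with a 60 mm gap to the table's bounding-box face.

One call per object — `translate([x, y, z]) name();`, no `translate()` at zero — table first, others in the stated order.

table();
translate([578, -317, 0]) stool();
translate([1488, 169, 0]) stool();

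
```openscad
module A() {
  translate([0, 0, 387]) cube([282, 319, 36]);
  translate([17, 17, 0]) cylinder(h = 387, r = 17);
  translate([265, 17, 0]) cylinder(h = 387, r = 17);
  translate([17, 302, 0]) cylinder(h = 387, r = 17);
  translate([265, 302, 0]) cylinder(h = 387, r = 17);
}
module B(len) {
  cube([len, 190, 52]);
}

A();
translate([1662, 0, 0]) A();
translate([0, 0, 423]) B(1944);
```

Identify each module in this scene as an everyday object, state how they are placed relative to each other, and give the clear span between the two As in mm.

A is a stool. B is a beam. A beam spans the tops of two stools. The clear span between the two stools is 1380 mm.

Second stool starts at x = 1662; first ends at x = 282; clear span = 1662 − 282 = 1380 mm.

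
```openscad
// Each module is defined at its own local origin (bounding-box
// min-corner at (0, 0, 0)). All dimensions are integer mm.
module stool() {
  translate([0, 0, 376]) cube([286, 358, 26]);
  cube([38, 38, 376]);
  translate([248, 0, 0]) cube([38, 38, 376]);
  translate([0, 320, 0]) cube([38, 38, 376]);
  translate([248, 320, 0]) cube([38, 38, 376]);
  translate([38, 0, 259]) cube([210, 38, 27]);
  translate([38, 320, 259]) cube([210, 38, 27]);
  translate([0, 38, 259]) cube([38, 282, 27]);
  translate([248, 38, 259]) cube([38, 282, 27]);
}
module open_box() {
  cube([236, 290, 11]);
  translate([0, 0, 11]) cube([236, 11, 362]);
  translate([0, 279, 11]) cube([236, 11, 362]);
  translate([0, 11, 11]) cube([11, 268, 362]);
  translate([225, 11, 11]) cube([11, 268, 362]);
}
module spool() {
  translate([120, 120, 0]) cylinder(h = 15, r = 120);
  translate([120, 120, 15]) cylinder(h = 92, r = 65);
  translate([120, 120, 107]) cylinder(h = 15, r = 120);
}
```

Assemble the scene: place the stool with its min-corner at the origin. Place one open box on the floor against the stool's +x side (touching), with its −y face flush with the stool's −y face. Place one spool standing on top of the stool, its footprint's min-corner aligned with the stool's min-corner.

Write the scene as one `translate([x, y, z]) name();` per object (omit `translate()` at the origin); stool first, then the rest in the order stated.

stool();
translate([286, 0, 0]) open_box();
translate([0, 0, 402]) spool();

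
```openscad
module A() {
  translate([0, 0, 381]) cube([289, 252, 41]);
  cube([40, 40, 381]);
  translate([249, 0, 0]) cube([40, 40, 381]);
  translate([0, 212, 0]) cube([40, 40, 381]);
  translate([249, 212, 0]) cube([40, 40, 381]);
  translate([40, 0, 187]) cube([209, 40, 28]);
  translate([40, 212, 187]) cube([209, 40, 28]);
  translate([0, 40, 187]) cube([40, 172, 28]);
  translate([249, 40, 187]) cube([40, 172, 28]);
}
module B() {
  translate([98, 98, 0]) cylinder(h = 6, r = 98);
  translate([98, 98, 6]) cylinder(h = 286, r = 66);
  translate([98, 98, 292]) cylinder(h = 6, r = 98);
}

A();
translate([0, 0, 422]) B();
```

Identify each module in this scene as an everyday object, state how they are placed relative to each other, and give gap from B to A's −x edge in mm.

The spool's min-x is at 0; the stool's min-x is 0; gap = 0 mm.

A is a stool. B is a spool. The spool is on top of the stool. The gap from the spool to the stool's −x edge is 0 mm.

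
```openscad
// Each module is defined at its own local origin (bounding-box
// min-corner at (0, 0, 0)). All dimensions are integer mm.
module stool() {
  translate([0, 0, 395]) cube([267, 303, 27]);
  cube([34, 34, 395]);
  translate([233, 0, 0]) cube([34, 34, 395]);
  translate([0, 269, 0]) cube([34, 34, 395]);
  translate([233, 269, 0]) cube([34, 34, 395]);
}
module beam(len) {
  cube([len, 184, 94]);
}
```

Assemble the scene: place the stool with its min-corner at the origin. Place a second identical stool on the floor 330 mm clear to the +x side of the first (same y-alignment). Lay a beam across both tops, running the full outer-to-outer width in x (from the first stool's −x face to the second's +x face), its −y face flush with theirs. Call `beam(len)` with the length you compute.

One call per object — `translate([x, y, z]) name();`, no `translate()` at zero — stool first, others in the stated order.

stool();
translate([597, 0, 0]) stool();
translate([0, 0, 422]) beam(864);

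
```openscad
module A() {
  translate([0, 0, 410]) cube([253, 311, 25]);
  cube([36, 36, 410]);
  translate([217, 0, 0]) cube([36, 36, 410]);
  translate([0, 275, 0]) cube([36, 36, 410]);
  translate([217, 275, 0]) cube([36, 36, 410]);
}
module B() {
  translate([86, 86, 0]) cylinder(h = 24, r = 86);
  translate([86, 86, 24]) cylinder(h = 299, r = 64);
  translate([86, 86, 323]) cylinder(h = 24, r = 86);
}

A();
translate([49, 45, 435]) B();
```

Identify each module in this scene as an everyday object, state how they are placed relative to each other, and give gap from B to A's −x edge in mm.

A is a stool. B is a spool. The spool is on top of the stool. The gap from the spool to the stool's −x edge is 49 mm.

The spool's min-x is at 49; the stool's min-x is 0; gap = 49 mm.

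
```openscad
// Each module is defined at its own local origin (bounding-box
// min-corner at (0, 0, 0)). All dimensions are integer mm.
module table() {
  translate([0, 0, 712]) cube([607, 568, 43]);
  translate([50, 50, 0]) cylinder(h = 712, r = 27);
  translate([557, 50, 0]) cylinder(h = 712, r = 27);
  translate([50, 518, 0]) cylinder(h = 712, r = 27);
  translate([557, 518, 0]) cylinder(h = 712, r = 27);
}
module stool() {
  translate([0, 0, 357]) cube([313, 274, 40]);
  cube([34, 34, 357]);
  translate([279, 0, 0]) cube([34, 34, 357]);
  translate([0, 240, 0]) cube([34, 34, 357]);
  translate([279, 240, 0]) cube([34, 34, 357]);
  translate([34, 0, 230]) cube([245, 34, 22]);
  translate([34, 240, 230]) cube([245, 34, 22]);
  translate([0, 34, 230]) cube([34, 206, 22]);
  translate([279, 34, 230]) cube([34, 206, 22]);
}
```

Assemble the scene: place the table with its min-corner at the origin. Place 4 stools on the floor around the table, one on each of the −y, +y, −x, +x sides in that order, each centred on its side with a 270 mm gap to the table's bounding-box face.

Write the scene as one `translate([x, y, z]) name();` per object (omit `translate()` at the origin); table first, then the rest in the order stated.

table();
translate([147, -544, 0]) stool();
translate([147, 838, 0]) stool();
translate([-583, 147, 0]) stool();
translate([877, 147, 0]) stool();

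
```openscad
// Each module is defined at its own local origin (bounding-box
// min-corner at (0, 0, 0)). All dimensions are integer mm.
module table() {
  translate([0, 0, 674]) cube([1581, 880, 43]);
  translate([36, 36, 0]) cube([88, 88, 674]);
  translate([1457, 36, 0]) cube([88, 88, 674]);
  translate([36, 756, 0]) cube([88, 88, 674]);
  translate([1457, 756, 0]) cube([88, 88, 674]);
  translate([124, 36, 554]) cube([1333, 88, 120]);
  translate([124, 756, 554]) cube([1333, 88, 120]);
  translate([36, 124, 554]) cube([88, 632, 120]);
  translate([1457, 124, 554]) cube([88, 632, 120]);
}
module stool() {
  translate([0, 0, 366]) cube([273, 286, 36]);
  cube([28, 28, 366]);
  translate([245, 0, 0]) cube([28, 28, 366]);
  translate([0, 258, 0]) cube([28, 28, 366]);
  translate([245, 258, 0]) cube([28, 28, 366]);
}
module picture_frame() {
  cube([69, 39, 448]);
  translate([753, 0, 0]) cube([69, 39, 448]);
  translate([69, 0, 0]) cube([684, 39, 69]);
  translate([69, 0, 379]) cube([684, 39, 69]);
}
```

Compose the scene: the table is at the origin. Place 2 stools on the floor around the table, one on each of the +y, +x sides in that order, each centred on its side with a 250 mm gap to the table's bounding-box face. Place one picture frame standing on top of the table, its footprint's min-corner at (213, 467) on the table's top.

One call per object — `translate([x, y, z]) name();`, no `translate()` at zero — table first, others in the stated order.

table();
translate([654, 1130, 0]) stool();
translate([1831, 297, 0]) stool();
translate([213, 467, 717]) picture_frame();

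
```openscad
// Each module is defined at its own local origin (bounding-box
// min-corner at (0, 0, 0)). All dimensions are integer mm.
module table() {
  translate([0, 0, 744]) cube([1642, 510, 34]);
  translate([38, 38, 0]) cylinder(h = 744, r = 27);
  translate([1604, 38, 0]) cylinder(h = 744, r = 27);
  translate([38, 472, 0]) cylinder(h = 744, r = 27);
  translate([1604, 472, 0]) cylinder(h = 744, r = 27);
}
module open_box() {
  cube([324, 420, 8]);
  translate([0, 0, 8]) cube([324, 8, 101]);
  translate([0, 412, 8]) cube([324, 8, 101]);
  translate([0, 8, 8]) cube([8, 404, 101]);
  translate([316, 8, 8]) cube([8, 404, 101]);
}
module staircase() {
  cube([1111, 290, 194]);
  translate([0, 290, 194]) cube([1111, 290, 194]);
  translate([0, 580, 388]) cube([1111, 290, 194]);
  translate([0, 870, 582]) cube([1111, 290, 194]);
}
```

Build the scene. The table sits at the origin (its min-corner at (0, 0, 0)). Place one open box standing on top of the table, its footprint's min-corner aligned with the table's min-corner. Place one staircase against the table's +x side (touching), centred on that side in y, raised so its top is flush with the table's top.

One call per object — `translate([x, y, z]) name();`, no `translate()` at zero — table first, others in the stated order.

table();
translate([0, 0, 778]) open_box();
translate([1642, -325, 2]) staircase();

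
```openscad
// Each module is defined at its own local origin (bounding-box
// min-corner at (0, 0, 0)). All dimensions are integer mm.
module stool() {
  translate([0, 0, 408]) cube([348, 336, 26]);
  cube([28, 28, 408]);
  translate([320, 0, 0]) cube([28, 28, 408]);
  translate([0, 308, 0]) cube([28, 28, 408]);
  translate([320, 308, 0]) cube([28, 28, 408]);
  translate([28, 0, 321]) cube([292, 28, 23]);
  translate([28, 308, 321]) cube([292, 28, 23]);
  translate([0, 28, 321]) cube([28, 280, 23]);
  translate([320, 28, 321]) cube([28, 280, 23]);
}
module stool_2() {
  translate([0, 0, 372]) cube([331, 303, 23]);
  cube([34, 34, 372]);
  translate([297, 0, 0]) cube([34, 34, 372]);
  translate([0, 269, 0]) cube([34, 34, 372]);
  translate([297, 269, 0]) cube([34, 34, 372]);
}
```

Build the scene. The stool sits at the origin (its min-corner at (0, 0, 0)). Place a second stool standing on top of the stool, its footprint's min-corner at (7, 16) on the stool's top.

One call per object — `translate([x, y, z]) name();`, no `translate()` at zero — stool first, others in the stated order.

stool();
translate([7, 16, 434]) stool_2();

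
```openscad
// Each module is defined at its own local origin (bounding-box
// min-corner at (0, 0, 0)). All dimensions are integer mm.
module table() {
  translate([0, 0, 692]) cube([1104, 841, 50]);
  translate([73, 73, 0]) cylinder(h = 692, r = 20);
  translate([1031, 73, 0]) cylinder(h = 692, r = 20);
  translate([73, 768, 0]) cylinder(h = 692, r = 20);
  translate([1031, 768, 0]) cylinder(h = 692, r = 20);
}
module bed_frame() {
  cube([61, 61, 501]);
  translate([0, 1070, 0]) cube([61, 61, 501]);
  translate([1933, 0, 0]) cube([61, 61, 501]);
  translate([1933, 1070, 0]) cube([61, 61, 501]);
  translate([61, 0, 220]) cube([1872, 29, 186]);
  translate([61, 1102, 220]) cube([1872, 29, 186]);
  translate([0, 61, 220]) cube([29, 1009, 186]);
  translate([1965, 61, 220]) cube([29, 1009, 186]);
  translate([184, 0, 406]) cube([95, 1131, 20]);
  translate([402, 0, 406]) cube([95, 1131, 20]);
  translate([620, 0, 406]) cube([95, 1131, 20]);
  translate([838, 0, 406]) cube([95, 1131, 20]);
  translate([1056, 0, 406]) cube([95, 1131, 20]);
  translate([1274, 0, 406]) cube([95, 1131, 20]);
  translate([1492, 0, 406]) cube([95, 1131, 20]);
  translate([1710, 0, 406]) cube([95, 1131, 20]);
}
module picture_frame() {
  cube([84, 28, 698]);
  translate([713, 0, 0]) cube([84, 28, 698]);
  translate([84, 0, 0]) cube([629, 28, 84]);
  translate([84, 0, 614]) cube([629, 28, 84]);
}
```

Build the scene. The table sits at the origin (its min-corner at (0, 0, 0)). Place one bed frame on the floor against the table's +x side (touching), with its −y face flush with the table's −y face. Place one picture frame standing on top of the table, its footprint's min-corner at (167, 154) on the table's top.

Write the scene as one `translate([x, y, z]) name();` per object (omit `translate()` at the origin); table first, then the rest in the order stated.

table();
translate([1104, 0, 0]) bed_frame();
translate([167, 154, 742]) picture_frame();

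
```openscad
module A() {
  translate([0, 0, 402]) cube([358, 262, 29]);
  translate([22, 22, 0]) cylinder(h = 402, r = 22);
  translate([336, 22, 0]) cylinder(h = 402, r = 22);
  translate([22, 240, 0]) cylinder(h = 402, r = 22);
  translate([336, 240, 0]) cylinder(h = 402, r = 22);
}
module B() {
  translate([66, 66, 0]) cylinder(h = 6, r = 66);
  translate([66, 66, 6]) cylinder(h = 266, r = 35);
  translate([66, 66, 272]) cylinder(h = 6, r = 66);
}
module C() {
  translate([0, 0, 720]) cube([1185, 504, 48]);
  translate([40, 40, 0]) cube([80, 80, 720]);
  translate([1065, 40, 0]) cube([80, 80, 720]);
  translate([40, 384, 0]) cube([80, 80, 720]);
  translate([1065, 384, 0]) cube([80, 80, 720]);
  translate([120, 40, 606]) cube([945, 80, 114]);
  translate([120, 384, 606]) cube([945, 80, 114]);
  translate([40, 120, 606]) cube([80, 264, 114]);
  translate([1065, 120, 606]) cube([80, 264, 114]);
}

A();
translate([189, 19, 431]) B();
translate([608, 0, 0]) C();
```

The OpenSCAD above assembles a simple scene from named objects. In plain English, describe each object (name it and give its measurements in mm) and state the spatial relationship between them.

A is a four-legged stool. The seat is a 358×262×29 mm slab whose top surface is at z = 431 mm; four round legs, each 44 mm in diameter, run from the floor (z = 0) to the underside of the seat, each leg's axis is inset half a diameter from the nearest pair of seat edges (so the leg's bounding box is flush with the corner).

B is a spool: two coaxial disc flanges of radius 66 mm and thickness 6 mm, joined by a core cylinder of radius 35 mm and height 266 mm. The lower flange rests on z = 0 and the three cylinders share a vertical axis.

C is a table: top 1185 mm (x) × 504 mm (y), 48 mm thick, upper face at z = 768 mm, on four 80×80 mm square legs, each inset 40 mm from the nearest pair of top edges, running from z = 0 to the bottom of the top. Four apron rails, 80 mm thick and 114 mm tall, run between adjacent legs with their top edges flush with the underside of the top and their outer faces flush with the legs' outer faces.

The spool is on top of the stool. The table is on the floor beside the stool on its +x side.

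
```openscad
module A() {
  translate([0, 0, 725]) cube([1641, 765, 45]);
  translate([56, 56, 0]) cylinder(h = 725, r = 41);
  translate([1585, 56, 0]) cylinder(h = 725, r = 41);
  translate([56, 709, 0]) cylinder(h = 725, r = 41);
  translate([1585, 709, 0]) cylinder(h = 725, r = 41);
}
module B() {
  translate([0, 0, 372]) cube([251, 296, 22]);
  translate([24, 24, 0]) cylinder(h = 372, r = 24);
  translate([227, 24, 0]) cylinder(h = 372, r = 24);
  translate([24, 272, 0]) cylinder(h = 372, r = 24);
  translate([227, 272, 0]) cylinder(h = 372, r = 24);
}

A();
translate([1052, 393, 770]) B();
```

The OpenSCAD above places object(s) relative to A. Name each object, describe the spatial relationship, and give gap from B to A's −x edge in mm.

A is a table. B is a stool. The stool is on top of the table. The gap from the stool to the table's −x edge is 1052 mm.

The stool's min-x is at 1052; the table's min-x is 0; gap = 1052 mm.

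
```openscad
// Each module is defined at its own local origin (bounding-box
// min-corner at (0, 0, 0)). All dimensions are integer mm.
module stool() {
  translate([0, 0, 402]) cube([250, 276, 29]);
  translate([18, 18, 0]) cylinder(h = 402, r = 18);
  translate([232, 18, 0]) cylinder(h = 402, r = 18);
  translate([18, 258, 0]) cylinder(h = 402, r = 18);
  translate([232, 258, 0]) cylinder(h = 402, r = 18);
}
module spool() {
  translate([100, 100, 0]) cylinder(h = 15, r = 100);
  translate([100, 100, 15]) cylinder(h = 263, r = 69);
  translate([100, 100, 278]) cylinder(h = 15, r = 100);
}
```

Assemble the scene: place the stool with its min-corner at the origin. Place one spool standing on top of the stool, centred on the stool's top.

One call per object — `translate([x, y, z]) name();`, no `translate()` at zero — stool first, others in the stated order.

stool();
translate([25, 38, 431]) spool();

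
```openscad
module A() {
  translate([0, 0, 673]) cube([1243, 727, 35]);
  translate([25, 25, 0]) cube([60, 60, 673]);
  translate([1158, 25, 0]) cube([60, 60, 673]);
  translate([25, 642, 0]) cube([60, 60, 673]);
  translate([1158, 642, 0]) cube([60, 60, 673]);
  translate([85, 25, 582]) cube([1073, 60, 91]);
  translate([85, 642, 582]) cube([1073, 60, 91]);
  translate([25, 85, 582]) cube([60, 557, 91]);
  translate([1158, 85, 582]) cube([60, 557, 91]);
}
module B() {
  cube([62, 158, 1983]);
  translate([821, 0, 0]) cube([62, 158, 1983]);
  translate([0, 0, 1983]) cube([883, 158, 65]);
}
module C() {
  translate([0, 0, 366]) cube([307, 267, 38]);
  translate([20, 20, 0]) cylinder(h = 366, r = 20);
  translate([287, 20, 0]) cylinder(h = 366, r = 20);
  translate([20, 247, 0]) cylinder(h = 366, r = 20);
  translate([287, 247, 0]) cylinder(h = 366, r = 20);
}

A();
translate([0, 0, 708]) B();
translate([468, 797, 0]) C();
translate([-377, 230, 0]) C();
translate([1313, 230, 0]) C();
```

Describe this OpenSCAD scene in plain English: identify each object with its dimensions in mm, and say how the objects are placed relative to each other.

A is a table with a 1243×727 mm rectangular top, 35 mm thick, top surface at z = 708 mm, supported by four 60×60 mm square legs, each inset 25 mm from the nearest pair of top edges, running from the floor. Four apron rails, 60 mm thick and 91 mm tall, run between adjacent legs with their top edges flush with the underside of the top and their outer faces flush with the legs' outer faces.

B is a rectangular door frame: two vertical jambs of 62×158 mm section, 1983 mm tall, with a clear opening 759 mm wide between their inner faces. A header 65 mm tall and 158 mm deep lies on top of the jambs and spans the full outside width.

C is a four-legged stool. The seat is a 307×267×38 mm slab whose top surface is at z = 404 mm; four round legs, each 40 mm in diameter, run from the floor (z = 0) to the underside of the seat, each leg's axis is inset half a diameter from the nearest pair of seat edges (so the leg's bounding box is flush with the corner).

The door frame is on top of the table. Three stools sit around the table at the +y, −x, +x sides.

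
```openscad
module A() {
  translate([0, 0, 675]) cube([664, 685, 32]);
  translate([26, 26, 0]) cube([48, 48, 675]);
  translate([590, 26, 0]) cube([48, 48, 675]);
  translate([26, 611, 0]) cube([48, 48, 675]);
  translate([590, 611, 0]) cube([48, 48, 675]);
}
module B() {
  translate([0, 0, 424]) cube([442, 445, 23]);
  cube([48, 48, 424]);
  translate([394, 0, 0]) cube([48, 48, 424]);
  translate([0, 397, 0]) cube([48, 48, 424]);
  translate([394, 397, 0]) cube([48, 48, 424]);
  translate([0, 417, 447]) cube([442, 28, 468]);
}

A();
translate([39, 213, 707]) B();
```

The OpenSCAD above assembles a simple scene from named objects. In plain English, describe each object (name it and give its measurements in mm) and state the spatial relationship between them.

A is a table: top 664 mm (x) × 685 mm (y), 32 mm thick, upper face at z = 707 mm, on four 48×48 mm square legs, each inset 26 mm from the nearest pair of top edges, running from z = 0 to the bottom of the top.

B is a chair: 442×445 mm seat, 23 mm thick, top at z = 447 mm, on four 48 mm square corner legs flush with the seat edges. A 28 mm thick backrest slab spans the full seat width, extending 468 mm above the seat top, its back face flush with the seat's +y edge.

The chair is on top of the table.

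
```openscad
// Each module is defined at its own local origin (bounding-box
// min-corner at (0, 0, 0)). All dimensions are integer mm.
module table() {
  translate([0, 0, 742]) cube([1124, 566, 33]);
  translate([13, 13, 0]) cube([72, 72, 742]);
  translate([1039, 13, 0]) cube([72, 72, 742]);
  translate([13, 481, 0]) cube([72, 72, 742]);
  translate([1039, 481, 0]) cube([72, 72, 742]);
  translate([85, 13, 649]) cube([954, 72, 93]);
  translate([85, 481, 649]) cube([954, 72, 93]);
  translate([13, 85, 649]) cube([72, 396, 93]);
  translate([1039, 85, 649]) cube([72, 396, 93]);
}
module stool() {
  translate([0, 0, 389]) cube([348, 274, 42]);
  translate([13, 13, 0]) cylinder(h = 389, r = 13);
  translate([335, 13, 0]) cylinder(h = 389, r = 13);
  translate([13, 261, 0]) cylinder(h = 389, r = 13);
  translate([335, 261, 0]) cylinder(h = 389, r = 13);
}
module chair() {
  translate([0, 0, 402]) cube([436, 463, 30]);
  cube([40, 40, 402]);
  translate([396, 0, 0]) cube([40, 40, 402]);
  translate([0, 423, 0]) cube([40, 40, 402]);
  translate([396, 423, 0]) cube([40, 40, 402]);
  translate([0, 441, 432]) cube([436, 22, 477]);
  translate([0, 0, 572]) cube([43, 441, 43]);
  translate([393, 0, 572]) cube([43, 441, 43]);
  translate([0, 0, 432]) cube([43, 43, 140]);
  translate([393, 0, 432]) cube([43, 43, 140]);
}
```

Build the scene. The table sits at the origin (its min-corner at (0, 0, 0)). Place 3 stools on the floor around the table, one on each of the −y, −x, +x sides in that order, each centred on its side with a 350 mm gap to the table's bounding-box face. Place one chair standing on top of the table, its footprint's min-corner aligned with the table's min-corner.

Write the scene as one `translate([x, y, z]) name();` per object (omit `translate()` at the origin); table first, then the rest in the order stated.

table();
translate([388, -624, 0]) stool();
translate([-698, 146, 0]) stool();
translate([1474, 146, 0]) stool();
translate([0, 0, 775]) chair();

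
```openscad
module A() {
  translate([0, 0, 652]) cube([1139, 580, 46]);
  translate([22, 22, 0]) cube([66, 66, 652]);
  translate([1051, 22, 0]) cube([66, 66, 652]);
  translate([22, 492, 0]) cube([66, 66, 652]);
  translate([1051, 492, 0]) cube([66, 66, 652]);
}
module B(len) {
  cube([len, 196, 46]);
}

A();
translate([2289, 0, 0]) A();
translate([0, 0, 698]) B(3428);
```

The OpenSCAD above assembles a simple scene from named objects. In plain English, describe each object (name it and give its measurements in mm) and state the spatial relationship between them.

A is a table: top 1139 mm (x) × 580 mm (y), 46 mm thick, upper face at z = 698 mm, on four 66×66 mm square legs, each inset 22 mm from the nearest pair of top edges, running from z = 0 to the bottom of the top.

B is a rectangular beam 3428 mm long (x), 196 mm deep (y), 46 mm thick (z).

The beam spans the tops of two tables placed 1150 mm apart, resting at z = 698 mm.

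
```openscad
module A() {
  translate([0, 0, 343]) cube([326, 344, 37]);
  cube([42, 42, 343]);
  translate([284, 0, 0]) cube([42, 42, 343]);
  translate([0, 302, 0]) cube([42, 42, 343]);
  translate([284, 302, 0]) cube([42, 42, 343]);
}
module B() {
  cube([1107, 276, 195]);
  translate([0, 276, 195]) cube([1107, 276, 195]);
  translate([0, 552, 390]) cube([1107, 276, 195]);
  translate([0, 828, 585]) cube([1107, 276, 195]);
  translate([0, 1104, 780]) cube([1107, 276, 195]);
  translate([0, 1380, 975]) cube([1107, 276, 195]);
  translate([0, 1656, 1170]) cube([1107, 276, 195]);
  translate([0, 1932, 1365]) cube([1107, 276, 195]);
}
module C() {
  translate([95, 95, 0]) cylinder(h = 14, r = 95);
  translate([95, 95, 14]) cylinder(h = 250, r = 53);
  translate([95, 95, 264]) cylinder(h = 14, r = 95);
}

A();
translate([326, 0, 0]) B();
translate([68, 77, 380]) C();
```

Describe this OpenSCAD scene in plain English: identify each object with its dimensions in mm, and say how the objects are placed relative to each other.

A is a simple wooden stool: a rectangular seat 326 mm (x) by 344 mm (y), 37 mm thick, top face at z = 380 mm, on four square legs, each 42×42 mm in cross-section. The legs rest on z = 0, each flush with a corner of the seat.

B is a straight staircase of 8 solid steps. Each step is 1107 mm wide (x), 276 mm deep (y, the going) and 195 mm tall (the rise). The first step rests on the floor; each subsequent step sits one going further in +y and one rise higher in +z, directly behind and above the previous step with no overlap.

C is a spool: two coaxial disc flanges of radius 95 mm and thickness 14 mm, joined by a core cylinder of radius 53 mm and height 250 mm. The lower flange rests on z = 0 and the three cylinders share a vertical axis.

The staircase is against the stool's +x side, with their −y faces flush. The spool is on top of the stool, centred.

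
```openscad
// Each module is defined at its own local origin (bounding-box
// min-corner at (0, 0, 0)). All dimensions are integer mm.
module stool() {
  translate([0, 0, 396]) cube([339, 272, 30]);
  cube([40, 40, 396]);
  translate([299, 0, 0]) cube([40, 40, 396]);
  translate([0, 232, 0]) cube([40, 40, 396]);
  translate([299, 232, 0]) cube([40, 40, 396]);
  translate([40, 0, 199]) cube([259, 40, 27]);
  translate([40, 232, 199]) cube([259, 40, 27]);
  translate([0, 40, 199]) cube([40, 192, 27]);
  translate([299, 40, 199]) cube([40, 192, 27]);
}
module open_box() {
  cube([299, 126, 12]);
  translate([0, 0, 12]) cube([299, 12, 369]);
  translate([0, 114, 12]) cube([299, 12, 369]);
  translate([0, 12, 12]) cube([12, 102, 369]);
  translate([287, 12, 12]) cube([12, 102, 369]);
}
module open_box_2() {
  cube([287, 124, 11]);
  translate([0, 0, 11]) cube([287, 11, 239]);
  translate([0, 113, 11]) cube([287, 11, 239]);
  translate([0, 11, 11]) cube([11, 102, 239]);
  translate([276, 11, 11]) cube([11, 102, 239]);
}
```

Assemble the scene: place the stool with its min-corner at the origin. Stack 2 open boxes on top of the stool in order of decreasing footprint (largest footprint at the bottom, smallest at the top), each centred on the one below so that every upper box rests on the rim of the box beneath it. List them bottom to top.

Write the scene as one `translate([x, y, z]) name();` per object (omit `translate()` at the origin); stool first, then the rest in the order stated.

stool();
translate([20, 73, 426]) open_box();
translate([26, 74, 807]) open_box_2();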